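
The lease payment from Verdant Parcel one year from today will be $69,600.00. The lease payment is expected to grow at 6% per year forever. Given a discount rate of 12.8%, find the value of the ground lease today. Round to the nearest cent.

Growing perpetuity: P = D₁ / (r − g) = $69,600.0000 / (0.128 − 0.06) = $1,023,529.41

$1023529.41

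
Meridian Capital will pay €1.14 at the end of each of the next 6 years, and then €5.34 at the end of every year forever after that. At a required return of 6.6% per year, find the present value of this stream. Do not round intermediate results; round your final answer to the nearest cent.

€60.64

PV of 6-year annuity: €1.14 × [1 − (1+0.066)^−6] / 0.066 = 5.50161
Perpetuity value at year 6: €5.34 / 0.066 = 80.90909
PV of perpetuity: 80.90909 / (1+0.066)^6 = 55.13839
Total PV = 5.50161 + 55.13839 = 60.64000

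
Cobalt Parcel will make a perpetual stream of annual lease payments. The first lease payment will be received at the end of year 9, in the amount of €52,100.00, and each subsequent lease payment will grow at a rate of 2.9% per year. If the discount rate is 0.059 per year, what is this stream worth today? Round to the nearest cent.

€1097864.62

Value at end of year 8: C₁ / (r − g) = €52,100.00 / (0.059 − 0.029) = €1,736,666.6667
Discount to today: PV = €1,736,666.6667 / (1 + 0.059)^8 = €1,736,666.6667 / 1.581859 = €1,097,864.62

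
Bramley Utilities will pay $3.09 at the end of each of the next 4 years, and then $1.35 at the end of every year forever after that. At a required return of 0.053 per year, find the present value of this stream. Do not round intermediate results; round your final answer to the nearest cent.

PV of 4-year annuity: $3.09 × [1 − (1+0.053)^−4] / 0.053 = 10.88106
Perpetuity value at year 4: $1.35 / 0.053 = 25.47170
PV of perpetuity: 25.47170 / (1+0.053)^4 = 20.71784
Total PV = 10.88106 + 20.71784 = 31.59890

$31.60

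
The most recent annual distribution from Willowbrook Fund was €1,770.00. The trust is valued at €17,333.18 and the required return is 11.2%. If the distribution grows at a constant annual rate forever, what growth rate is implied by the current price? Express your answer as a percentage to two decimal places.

0.90%

P = D₀(1+g)/(r−g) ⇒ P(r−g) = D₀(1+g) ⇒ g(P+D₀) = P·r − D₀
g = (P·r − D₀)/(P + D₀) = (€17,333.18×0.112 − €1,770.00) / (€17,333.18 + €1,770.00) = 0.008968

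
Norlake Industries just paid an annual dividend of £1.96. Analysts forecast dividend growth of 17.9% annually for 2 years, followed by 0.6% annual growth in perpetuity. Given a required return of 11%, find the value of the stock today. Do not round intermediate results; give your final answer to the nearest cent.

D_1 = 2.31084
D_2 = 2.72448
Terminal value at year 2: TV = D_2×(1+g_2)/(r−g_2) = 2.74083/0.104 = 26.35411
P_0 = D_1/(1+r)^1 + D_2/(1+r)^2 + TV/(1+r)^2
    = 2.08184 + 2.21125 + 21.38959 = 25.68267

£25.68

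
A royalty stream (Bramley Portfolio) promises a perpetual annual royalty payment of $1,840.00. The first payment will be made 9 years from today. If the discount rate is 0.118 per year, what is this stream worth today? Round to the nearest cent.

Value at end of year 8: C / r = $1,840.00 / 0.118 = $15,593.2203
Discount to today: PV = $15,593.2203 / (1 + 0.118)^8 = $15,593.2203 / 2.440813 = $6,388.54

$6388.54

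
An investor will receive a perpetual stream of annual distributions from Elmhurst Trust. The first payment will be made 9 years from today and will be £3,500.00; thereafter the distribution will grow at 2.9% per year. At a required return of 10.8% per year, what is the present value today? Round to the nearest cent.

Value at end of year 8: C₁ / (r − g) = £3,500.00 / (0.108 − 0.029) = £44,303.7975
Discount to today: PV = £44,303.7975 / (1 + 0.108)^8 = £44,303.7975 / 2.271528 = £19,503.96

£19503.96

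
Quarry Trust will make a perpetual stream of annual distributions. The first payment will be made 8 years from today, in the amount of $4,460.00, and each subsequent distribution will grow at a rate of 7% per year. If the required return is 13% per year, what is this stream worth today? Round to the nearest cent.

$31596.17

Value at end of year 7: C₁ / (r − g) = $4,460.00 / (0.13 − 0.07) = $74,333.3333
Discount to today: PV = $74,333.3333 / (1 + 0.13)^7 = $74,333.3333 / 2.352605 = $31,596.17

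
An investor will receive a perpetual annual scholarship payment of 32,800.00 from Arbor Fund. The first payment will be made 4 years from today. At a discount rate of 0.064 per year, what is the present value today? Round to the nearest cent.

425470.04

Value at end of year 3: C / r = 32,800.00 / 0.064 = 512,500.0000
Discount to today: PV = 512,500.0000 / (1 + 0.064)^3 = 512,500.0000 / 1.204550 = 425,470.04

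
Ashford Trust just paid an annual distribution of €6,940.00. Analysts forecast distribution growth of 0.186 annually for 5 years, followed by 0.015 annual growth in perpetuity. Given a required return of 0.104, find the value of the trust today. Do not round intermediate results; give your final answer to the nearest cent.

€156485.32

D_1 = 8230.84000
D_2 = 9761.77624
D_3 = 11577.46662
D_4 = 13730.87541
D_5 = 16284.81824
Terminal value at year 5: TV = D_5×(1+g_2)/(r−g_2) = 16529.09051/0.089 = 185720.11812
P_0 = D_1/(1+r)^1 + D_2/(1+r)^2 + D_3/(1+r)^3 + D_4/(1+r)^4 + D_5/(1+r)^5 + TV/(1+r)^5
    = 7455.47101 + 8009.22883 + 8604.11720 + 9243.19112 + 9929.73249 + 113243.57840 = 156485.31905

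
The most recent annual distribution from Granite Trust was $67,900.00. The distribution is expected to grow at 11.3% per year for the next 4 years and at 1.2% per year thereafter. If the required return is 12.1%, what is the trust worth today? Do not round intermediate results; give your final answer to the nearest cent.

$879395.84

D_1 = 75572.70000
D_2 = 84112.41510
D_3 = 93617.11801
D_4 = 104195.85234
Terminal value at year 4: TV = D_4×(1+g_2)/(r−g_2) = 105446.20257/0.109 = 967396.35384
P_0 = D_1/(1+r)^1 + D_2/(1+r)^2 + D_3/(1+r)^3 + D_4/(1+r)^4 + TV/(1+r)^4
    = 67415.43265 + 66934.32341 + 66456.64759 + 65982.38071 + 612607.05756 = 879395.84191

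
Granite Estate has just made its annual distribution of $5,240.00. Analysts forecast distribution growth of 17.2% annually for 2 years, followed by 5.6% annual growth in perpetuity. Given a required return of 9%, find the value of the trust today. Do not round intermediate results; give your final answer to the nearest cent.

$199848.45

D_1 = 6141.28000
D_2 = 7197.58016
Terminal value at year 2: TV = D_2×(1+g_2)/(r−g_2) = 7600.64465/0.034 = 223548.37203
P_0 = D_1/(1+r)^1 + D_2/(1+r)^2 + TV/(1+r)^2
    = 5634.20183 + 6058.05922 + 188156.19226 = 199848.45332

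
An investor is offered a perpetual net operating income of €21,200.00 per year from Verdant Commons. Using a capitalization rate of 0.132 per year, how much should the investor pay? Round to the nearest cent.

€160606.06

Level perpetuity: PV = C / r = €21,200.00 / 0.132 = €160,606.06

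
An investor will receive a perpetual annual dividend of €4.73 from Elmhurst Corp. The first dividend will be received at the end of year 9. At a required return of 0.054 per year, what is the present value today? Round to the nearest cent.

€57.51

Value at end of year 8: C / r = €4.73 / 0.054 = €87.5926
Discount to today: PV = €87.5926 / (1 + 0.054)^8 = €87.5926 / 1.523088 = €57.51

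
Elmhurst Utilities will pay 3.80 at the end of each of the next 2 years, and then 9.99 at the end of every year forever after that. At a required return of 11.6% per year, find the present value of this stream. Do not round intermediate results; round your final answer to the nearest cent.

PV of 2-year annuity: 3.80 × [1 − (1+0.116)^−2] / 0.116 = 6.45611
Perpetuity value at year 2: 9.99 / 0.116 = 86.12069
PV of perpetuity: 86.12069 / (1+0.116)^2 = 69.14792
Total PV = 6.45611 + 69.14792 = 75.60403

75.60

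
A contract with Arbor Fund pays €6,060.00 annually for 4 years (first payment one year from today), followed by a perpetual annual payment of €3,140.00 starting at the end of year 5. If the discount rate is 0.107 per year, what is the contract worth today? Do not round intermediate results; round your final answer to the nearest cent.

€38463.27

PV of 4-year annuity: €6,060.00 × [1 − (1+0.107)^−4] / 0.107 = 18921.88168
Perpetuity value at year 4: €3,140.00 / 0.107 = 29345.79439
PV of perpetuity: 29345.79439 / (1+0.107)^4 = 19541.38706
Total PV = 18921.88168 + 19541.38706 = 38463.26873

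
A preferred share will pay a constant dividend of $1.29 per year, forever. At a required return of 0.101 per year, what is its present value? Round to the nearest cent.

$12.77

Level perpetuity: PV = C / r = $1.29 / 0.101 = $12.77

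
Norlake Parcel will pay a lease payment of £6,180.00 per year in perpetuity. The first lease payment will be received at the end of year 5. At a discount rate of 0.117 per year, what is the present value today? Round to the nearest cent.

£33930.47

Value at end of year 4: C / r = £6,180.00 / 0.117 = £52,820.5128
Discount to today: PV = £52,820.5128 / (1 + 0.117)^4 = £52,820.5128 / 1.556728 = £33,930.47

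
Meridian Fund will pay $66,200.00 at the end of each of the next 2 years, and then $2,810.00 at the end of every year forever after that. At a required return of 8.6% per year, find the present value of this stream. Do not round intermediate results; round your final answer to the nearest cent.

$144792.43

PV of 2-year annuity: $66,200.00 × [1 − (1+0.086)^−2] / 0.086 = 117088.06881
Perpetuity value at year 2: $2,810.00 / 0.086 = 32674.41860
PV of perpetuity: 32674.41860 / (1+0.086)^2 = 27704.36614
Total PV = 117088.06881 + 27704.36614 = 144792.43495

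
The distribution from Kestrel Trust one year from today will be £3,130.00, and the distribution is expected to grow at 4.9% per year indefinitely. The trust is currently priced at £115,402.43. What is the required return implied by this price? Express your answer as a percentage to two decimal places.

P = D₁/(r − g) ⇒ r = D₁/P + g = £3,130.0000/£115,402.43 + 0.049 = 0.027122 + 0.049 = 0.076122

7.61%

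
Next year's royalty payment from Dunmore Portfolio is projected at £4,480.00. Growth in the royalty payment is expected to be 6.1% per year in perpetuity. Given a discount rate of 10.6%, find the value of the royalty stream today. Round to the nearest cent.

£99555.56

Growing perpetuity: P = D₁ / (r − g) = £4,480.0000 / (0.106 − 0.061) = £99,555.56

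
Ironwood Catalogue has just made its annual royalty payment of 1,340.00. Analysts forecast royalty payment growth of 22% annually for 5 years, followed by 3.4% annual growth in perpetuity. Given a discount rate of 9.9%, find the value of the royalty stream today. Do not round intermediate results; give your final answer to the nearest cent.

45201.33

D_1 = 1634.80000
D_2 = 1994.45600
D_3 = 2433.23632
D_4 = 2968.54831
D_5 = 3621.62894
Terminal value at year 5: TV = D_5×(1+g_2)/(r−g_2) = 3744.76432/0.065 = 57611.75881
P_0 = D_1/(1+r)^1 + D_2/(1+r)^2 + D_3/(1+r)^3 + D_4/(1+r)^4 + D_5/(1+r)^5 + TV/(1+r)^5
    = 1487.53412 + 1651.31176 + 1833.12134 + 2034.94817 + 2258.99614 + 35935.41558 = 45201.32712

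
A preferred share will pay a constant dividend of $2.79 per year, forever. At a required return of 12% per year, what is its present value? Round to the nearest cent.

$23.25

Level perpetuity: PV = C / r = $2.79 / 0.12 = $23.25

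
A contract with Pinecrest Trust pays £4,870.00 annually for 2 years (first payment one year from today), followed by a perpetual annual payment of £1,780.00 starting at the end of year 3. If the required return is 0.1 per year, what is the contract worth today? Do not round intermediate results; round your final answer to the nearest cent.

PV of 2-year annuity: £4,870.00 × [1 − (1+0.1)^−2] / 0.1 = 8452.06612
Perpetuity value at year 2: £1,780.00 / 0.1 = 17800.00000
PV of perpetuity: 17800.00000 / (1+0.1)^2 = 14710.74380
Total PV = 8452.06612 + 14710.74380 = 23162.80992

£23162.81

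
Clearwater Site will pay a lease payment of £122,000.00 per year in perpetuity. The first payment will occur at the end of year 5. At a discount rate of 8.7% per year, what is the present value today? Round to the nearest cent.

Value at end of year 4: C / r = £122,000.00 / 0.087 = £1,402,298.8506
Discount to today: PV = £1,402,298.8506 / (1 + 0.087)^4 = £1,402,298.8506 / 1.396105 = £1,004,436.30

£1004436.30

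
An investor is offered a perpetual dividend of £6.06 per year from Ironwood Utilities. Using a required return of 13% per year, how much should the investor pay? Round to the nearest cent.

£46.62

Level perpetuity: PV = C / r = £6.06 / 0.13 = £46.62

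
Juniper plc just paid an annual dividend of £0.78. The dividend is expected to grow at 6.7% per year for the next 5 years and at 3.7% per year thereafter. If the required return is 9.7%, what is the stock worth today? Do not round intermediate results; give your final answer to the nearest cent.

D_1 = 0.83226
D_2 = 0.88802
D_3 = 0.94752
D_4 = 1.01100
D_5 = 1.07874
Terminal value at year 5: TV = D_5×(1+g_2)/(r−g_2) = 1.11865/0.06 = 18.64422
P_0 = D_1/(1+r)^1 + D_2/(1+r)^2 + D_3/(1+r)^3 + D_4/(1+r)^4 + D_5/(1+r)^5 + TV/(1+r)^5
    = 0.75867 + 0.73792 + 0.71774 + 0.69811 + 0.67902 + 11.73576 = 15.32722

£15.33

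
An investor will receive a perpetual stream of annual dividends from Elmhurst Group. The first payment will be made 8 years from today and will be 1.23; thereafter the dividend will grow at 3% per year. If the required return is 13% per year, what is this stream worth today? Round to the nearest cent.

Value at end of year 7: C₁ / (r − g) = 1.23 / (0.13 − 0.03) = 12.3000
Discount to today: PV = 12.3000 / (1 + 0.13)^7 = 12.3000 / 2.352605 = 5.23

5.23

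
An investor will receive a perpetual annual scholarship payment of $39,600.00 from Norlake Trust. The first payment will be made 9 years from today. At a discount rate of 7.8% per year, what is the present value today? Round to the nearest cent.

$278387.99

Value at end of year 8: C / r = $39,600.00 / 0.078 = $507,692.3077
Discount to today: PV = $507,692.3077 / (1 + 0.078)^8 = $507,692.3077 / 1.823686 = $278,387.99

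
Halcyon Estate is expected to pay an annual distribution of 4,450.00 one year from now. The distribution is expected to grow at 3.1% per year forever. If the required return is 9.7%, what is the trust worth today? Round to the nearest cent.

67424.24

Growing perpetuity: P = D₁ / (r − g) = 4,450.0000 / (0.097 − 0.031) = 67,424.24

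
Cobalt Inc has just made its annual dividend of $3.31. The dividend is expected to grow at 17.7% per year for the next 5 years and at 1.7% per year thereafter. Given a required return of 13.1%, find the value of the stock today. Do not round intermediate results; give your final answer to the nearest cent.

D_1 = 3.89587
D_2 = 4.58544
D_3 = 5.39706
D_4 = 6.35234
D_5 = 7.47671
Terminal value at year 5: TV = D_5×(1+g_2)/(r−g_2) = 7.60381/0.114 = 66.70009
P_0 = D_1/(1+r)^1 + D_2/(1+r)^2 + D_3/(1+r)^3 + D_4/(1+r)^4 + D_5/(1+r)^5 + TV/(1+r)^5
    = 3.44462 + 3.58472 + 3.73052 + 3.88225 + 4.04015 + 36.04237 = 54.72464

$54.72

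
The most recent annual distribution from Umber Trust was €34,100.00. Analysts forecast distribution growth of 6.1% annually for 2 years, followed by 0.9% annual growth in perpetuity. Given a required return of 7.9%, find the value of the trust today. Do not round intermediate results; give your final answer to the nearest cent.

D_1 = 36180.10000
D_2 = 38387.08610
Terminal value at year 2: TV = D_2×(1+g_2)/(r−g_2) = 38732.56987/0.07 = 553322.42678
P_0 = D_1/(1+r)^1 + D_2/(1+r)^2 + TV/(1+r)^2
    = 33531.13994 + 32971.76968 + 475264.50862 = 541767.41824

€541767.42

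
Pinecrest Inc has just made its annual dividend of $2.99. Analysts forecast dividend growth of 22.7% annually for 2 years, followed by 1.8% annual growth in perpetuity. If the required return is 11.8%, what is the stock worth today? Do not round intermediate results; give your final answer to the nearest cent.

$43.55

D_1 = 3.66873
D_2 = 4.50153
Terminal value at year 2: TV = D_2×(1+g_2)/(r−g_2) = 4.58256/0.1 = 45.82559
P_0 = D_1/(1+r)^1 + D_2/(1+r)^2 + TV/(1+r)^2
    = 3.28151 + 3.60144 + 36.66270 = 43.54566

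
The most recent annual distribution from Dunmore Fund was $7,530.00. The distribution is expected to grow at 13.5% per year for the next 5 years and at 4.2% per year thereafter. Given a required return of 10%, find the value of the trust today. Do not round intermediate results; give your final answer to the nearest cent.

$199616.08

D_1 = 8546.55000
D_2 = 9700.33425
D_3 = 11009.87937
D_4 = 12496.21309
D_5 = 14183.20186
Terminal value at year 5: TV = D_5×(1+g_2)/(r−g_2) = 14778.89633/0.058 = 254808.55749
P_0 = D_1/(1+r)^1 + D_2/(1+r)^2 + D_3/(1+r)^3 + D_4/(1+r)^4 + D_5/(1+r)^5 + TV/(1+r)^5
    = 7769.59091 + 8016.80517 + 8271.88533 + 8535.08168 + 8806.65246 + 158216.06664 = 199616.08219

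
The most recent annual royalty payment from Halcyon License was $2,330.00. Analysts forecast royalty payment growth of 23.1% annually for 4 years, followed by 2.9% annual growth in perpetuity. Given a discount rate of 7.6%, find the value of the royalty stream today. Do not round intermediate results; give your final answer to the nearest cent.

D_1 = 2868.23000
D_2 = 3530.79113
D_3 = 4346.40388
D_4 = 5350.42318
Terminal value at year 4: TV = D_4×(1+g_2)/(r−g_2) = 5505.58545/0.047 = 117140.11595
P_0 = D_1/(1+r)^1 + D_2/(1+r)^2 + D_3/(1+r)^3 + D_4/(1+r)^4 + TV/(1+r)^4
    = 2665.64126 + 3049.63234 + 3488.93811 + 3991.52678 + 87388.95866 = 100584.69715

$100584.70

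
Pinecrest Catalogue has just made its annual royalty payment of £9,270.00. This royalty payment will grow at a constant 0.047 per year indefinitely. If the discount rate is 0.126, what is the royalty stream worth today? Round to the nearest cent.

£122856.84

D₁ = D₀ × (1 + g) = £9,270.00 × 1.047 = £9,705.6900
Growing perpetuity: P = D₁ / (r − g) = £9,705.6900 / (0.126 − 0.047) = £122,856.84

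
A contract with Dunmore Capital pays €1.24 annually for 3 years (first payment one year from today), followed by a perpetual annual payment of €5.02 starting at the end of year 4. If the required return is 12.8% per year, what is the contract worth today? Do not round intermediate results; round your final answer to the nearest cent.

PV of 3-year annuity: €1.24 × [1 − (1+0.128)^−3] / 0.128 = 2.93780
Perpetuity value at year 3: €5.02 / 0.128 = 39.21875
PV of perpetuity: 39.21875 / (1+0.128)^3 = 27.32539
Total PV = 2.93780 + 27.32539 = 30.26320

€30.26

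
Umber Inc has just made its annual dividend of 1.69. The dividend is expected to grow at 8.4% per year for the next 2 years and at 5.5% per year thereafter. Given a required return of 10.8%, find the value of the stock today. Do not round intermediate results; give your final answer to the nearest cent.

D_1 = 1.83196
D_2 = 1.98584
Terminal value at year 2: TV = D_2×(1+g_2)/(r−g_2) = 2.09507/0.053 = 39.52955
P_0 = D_1/(1+r)^1 + D_2/(1+r)^2 + TV/(1+r)^2
    = 1.65339 + 1.61758 + 32.19900 = 35.46997

35.47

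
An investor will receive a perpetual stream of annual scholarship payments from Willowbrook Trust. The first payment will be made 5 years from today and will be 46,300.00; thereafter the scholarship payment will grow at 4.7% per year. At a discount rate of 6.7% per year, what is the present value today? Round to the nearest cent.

1786048.79

Value at end of year 4: C₁ / (r − g) = 46,300.00 / (0.067 − 0.047) = 2,315,000.0000
Discount to today: PV = 2,315,000.0000 / (1 + 0.067)^4 = 2,315,000.0000 / 1.296157 = 1,786,048.79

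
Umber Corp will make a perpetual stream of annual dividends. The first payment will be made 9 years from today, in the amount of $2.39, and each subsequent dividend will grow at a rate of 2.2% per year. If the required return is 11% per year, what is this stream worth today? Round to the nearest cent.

Value at end of year 8: C₁ / (r − g) = $2.39 / (0.11 − 0.022) = $27.1591
Discount to today: PV = $27.1591 / (1 + 0.11)^8 = $27.1591 / 2.304538 = $11.79

$11.79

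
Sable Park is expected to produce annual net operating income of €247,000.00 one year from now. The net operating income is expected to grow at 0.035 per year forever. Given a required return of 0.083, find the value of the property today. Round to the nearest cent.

€5145833.33

Growing perpetuity: P = D₁ / (r − g) = €247,000.0000 / (0.083 − 0.035) = €5,145,833.33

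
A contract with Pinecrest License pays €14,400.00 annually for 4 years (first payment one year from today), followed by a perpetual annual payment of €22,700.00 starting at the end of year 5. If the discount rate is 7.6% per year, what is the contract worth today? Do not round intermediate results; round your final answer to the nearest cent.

PV of 4-year annuity: €14,400.00 × [1 − (1+0.076)^−4] / 0.076 = 48122.38178
Perpetuity value at year 4: €22,700.00 / 0.076 = 298684.21053
PV of perpetuity: 298684.21053 / (1+0.076)^4 = 222824.62258
Total PV = 48122.38178 + 222824.62258 = 270947.00436

€270947.00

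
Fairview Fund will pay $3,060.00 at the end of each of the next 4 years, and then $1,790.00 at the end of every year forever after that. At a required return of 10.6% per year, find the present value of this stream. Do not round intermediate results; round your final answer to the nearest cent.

$20860.79

PV of 4-year annuity: $3,060.00 × [1 − (1+0.106)^−4] / 0.106 = 9575.13381
Perpetuity value at year 4: $1,790.00 / 0.106 = 16886.79245
PV of perpetuity: 16886.79245 / (1+0.106)^4 = 11285.65209
Total PV = 9575.13381 + 11285.65209 = 20860.78590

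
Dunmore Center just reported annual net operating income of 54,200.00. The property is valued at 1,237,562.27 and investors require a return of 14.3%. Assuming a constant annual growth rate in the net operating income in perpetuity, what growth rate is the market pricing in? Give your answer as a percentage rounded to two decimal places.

9.50%

P = D₀(1+g)/(r−g) ⇒ P(r−g) = D₀(1+g) ⇒ g(P+D₀) = P·r − D₀
g = (P·r − D₀)/(P + D₀) = (1,237,562.27×0.143 − 54,200.00) / (1,237,562.27 + 54,200.00) = 0.095042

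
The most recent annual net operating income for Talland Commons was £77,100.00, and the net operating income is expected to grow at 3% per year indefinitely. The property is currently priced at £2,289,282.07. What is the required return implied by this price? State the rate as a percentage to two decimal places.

6.47%

D₁ = £77,100.00 × 1.03 = £79,413.0000
P = D₁/(r − g) ⇒ r = D₁/P + g = £79,413.0000/£2,289,282.07 + 0.03 = 0.034689 + 0.03 = 0.064689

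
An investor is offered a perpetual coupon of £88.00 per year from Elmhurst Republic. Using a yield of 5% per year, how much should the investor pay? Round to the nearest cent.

£1760.00

Level perpetuity: PV = C / r = £88.00 / 0.05 = £1,760.00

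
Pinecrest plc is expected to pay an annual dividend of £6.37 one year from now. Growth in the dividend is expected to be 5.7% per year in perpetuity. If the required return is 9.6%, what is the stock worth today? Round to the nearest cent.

Growing perpetuity: P = D₁ / (r − g) = £6.3700 / (0.096 − 0.057) = £163.33

£163.33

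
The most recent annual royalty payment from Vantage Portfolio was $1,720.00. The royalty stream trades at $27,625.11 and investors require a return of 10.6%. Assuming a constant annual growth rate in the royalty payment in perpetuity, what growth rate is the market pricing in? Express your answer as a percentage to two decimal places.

P = D₀(1+g)/(r−g) ⇒ P(r−g) = D₀(1+g) ⇒ g(P+D₀) = P·r − D₀
g = (P·r − D₀)/(P + D₀) = ($27,625.11×0.106 − $1,720.00) / ($27,625.11 + $1,720.00) = 0.041174

4.12%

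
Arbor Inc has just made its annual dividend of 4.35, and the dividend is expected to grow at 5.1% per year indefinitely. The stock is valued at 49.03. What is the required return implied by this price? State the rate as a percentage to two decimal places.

D₁ = 4.35 × 1.051 = 4.5719
P = D₁/(r − g) ⇒ r = D₁/P + g = 4.5719/49.03 + 0.051 = 0.093246 + 0.051 = 0.144246

14.42%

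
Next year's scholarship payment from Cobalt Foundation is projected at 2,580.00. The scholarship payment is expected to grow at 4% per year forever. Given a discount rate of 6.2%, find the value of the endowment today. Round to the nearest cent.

117272.73

Growing perpetuity: P = D₁ / (r − g) = 2,580.0000 / (0.062 − 0.04) = 117,272.73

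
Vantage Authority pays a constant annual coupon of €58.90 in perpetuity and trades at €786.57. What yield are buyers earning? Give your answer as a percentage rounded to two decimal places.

7.49%

P = C/r ⇒ r = C/P = €58.90/€786.57 = 0.074882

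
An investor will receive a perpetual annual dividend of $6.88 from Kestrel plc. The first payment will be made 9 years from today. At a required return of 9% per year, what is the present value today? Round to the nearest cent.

Value at end of year 8: C / r = $6.88 / 0.09 = $76.4444
Discount to today: PV = $76.4444 / (1 + 0.09)^8 = $76.4444 / 1.992563 = $38.36

$38.36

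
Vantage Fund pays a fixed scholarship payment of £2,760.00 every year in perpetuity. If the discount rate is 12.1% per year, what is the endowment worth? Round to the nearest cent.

£22809.92

Level perpetuity: PV = C / r = £2,760.00 / 0.121 = £22,809.92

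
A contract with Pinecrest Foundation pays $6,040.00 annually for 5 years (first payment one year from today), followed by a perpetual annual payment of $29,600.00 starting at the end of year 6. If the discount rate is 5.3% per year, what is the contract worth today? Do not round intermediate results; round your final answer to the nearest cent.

$457328.48

PV of 5-year annuity: $6,040.00 × [1 − (1+0.053)^−5] / 0.053 = 25934.59285
Perpetuity value at year 5: $29,600.00 / 0.053 = 558490.56604
PV of perpetuity: 558490.56604 / (1+0.053)^5 = 431393.88583
Total PV = 25934.59285 + 431393.88583 = 457328.47868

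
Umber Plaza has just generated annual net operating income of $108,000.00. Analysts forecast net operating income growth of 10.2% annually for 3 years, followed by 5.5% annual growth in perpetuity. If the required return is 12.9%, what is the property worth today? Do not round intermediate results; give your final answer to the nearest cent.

$1740631.43

D_1 = 119016.00000
D_2 = 131155.63200
D_3 = 144533.50646
Terminal value at year 3: TV = D_3×(1+g_2)/(r−g_2) = 152482.84932/0.074 = 2060579.04486
P_0 = D_1/(1+r)^1 + D_2/(1+r)^2 + D_3/(1+r)^3 + TV/(1+r)^3
    = 105417.18335 + 102896.13468 + 100435.37681 + 1431882.73689 = 1740631.43172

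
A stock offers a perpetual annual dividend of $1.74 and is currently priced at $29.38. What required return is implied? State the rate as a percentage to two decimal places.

P = C/r ⇒ r = C/P = $1.74/$29.38 = 0.059224

5.92%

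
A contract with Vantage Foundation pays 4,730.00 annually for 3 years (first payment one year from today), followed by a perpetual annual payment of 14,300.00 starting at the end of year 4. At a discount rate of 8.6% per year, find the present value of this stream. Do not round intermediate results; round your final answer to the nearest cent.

141880.84

PV of 3-year annuity: 4,730.00 × [1 − (1+0.086)^−3] / 0.086 = 12058.89521
Perpetuity value at year 3: 14,300.00 / 0.086 = 166279.06977
PV of perpetuity: 166279.06977 / (1+0.086)^3 = 129821.94470
Total PV = 12058.89521 + 129821.94470 = 141880.83991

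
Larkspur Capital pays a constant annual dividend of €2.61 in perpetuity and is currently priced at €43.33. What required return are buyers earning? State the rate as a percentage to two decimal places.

P = C/r ⇒ r = C/P = €2.61/€43.33 = 0.060235

6.02%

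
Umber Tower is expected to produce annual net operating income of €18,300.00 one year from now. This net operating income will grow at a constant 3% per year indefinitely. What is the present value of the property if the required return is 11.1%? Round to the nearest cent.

Growing perpetuity: P = D₁ / (r − g) = €18,300.0000 / (0.111 − 0.03) = €225,925.93

€225925.93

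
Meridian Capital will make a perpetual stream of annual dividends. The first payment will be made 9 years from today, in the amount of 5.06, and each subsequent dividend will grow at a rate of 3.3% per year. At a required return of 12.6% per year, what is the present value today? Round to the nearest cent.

Value at end of year 8: C₁ / (r − g) = 5.06 / (0.126 − 0.033) = 54.4086
Discount to today: PV = 54.4086 / (1 + 0.126)^8 = 54.4086 / 2.584087 = 21.06

21.06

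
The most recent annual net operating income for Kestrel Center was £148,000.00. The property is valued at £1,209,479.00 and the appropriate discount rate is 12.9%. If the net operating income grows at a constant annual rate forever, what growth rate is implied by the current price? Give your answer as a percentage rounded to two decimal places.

0.59%

P = D₀(1+g)/(r−g) ⇒ P(r−g) = D₀(1+g) ⇒ g(P+D₀) = P·r − D₀
g = (P·r − D₀)/(P + D₀) = (£1,209,479.00×0.129 − £148,000.00) / (£1,209,479.00 + £148,000.00) = 0.005910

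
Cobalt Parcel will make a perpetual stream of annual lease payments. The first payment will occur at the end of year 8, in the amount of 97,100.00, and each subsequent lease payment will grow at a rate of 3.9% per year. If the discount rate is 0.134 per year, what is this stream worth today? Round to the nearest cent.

Value at end of year 7: C₁ / (r − g) = 97,100.00 / (0.134 − 0.039) = 1,022,105.2632
Discount to today: PV = 1,022,105.2632 / (1 + 0.134)^7 = 1,022,105.2632 / 2.411523 = 423,842.25

423842.25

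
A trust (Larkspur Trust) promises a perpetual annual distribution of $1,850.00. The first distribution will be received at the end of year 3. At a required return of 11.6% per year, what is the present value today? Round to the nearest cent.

Value at end of year 2: C / r = $1,850.00 / 0.116 = $15,948.2759
Discount to today: PV = $15,948.2759 / (1 + 0.116)^2 = $15,948.2759 / 1.245456 = $12,805.17

$12805.17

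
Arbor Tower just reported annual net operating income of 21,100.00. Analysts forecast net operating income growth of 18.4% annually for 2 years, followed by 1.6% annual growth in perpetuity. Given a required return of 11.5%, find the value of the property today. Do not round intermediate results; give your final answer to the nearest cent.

D_1 = 24982.40000
D_2 = 29579.16160
Terminal value at year 2: TV = D_2×(1+g_2)/(r−g_2) = 30052.42819/0.099 = 303559.88066
P_0 = D_1/(1+r)^1 + D_2/(1+r)^2 + TV/(1+r)^2
    = 22405.73991 + 23792.28346 + 244171.31305 = 290369.33641

290369.34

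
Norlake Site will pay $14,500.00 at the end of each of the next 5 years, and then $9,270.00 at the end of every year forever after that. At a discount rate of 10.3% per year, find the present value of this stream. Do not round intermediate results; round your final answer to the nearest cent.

PV of 5-year annuity: $14,500.00 × [1 − (1+0.103)^−5] / 0.103 = 54547.72569
Perpetuity value at year 5: $9,270.00 / 0.103 = 90000.00000
PV of perpetuity: 90000.00000 / (1+0.103)^5 = 55127.07468
Total PV = 54547.72569 + 55127.07468 = 109674.80037

$109674.80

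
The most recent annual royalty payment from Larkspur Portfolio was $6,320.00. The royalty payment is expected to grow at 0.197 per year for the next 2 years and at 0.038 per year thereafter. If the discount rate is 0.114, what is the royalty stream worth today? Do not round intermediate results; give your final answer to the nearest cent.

$113747.24

D_1 = 7565.04000
D_2 = 9055.35288
Terminal value at year 2: TV = D_2×(1+g_2)/(r−g_2) = 9399.45629/0.076 = 123677.05644
P_0 = D_1/(1+r)^1 + D_2/(1+r)^2 + TV/(1+r)^2
    = 6790.87971 + 7296.84292 + 99659.51255 = 113747.23519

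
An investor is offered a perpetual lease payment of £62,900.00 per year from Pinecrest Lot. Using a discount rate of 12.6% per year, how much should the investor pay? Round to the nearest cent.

£499206.35

Level perpetuity: PV = C / r = £62,900.00 / 0.126 = £499,206.35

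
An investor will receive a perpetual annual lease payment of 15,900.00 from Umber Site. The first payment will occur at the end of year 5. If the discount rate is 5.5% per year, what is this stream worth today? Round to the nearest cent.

Value at end of year 4: C / r = 15,900.00 / 0.055 = 289,090.9091
Discount to today: PV = 289,090.9091 / (1 + 0.055)^4 = 289,090.9091 / 1.238825 = 233,359.02

233359.02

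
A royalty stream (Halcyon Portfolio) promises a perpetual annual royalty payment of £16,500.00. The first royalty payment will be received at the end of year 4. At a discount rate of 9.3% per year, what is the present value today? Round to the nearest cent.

Value at end of year 3: C / r = £16,500.00 / 0.093 = £177,419.3548
Discount to today: PV = £177,419.3548 / (1 + 0.093)^3 = £177,419.3548 / 1.305751 = £135,875.30

£135875.30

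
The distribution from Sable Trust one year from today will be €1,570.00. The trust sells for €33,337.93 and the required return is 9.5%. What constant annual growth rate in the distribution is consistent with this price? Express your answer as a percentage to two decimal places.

4.79%

P = D₁/(r−g) ⇒ g = r − D₁/P = 0.095 − €1,570.00/€33,337.93 = 0.047906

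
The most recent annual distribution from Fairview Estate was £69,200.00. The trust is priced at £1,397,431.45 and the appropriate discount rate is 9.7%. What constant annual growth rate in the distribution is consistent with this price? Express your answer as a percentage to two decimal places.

P = D₀(1+g)/(r−g) ⇒ P(r−g) = D₀(1+g) ⇒ g(P+D₀) = P·r − D₀
g = (P·r − D₀)/(P + D₀) = (£1,397,431.45×0.097 − £69,200.00) / (£1,397,431.45 + £69,200.00) = 0.045240

4.52%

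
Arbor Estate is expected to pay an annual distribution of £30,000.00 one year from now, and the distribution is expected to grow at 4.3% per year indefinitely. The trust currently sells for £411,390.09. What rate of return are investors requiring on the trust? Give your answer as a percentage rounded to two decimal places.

11.59%

P = D₁/(r − g) ⇒ r = D₁/P + g = £30,000.0000/£411,390.09 + 0.043 = 0.072923 + 0.043 = 0.115923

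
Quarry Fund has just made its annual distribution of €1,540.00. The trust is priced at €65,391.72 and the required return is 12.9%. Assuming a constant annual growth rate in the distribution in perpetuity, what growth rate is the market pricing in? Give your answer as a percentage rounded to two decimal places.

10.30%

P = D₀(1+g)/(r−g) ⇒ P(r−g) = D₀(1+g) ⇒ g(P+D₀) = P·r − D₀
g = (P·r − D₀)/(P + D₀) = (€65,391.72×0.129 − €1,540.00) / (€65,391.72 + €1,540.00) = 0.103023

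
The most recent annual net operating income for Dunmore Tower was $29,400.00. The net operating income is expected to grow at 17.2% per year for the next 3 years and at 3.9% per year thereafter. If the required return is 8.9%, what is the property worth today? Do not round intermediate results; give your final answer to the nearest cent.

D_1 = 34456.80000
D_2 = 40383.36960
D_3 = 47329.30917
Terminal value at year 3: TV = D_3×(1+g_2)/(r−g_2) = 49175.15223/0.05 = 983503.04458
P_0 = D_1/(1+r)^1 + D_2/(1+r)^2 + D_3/(1+r)^3 + TV/(1+r)^3
    = 31640.77135 + 34052.32693 + 36647.68334 + 761538.85980 = 863879.64141

$863879.64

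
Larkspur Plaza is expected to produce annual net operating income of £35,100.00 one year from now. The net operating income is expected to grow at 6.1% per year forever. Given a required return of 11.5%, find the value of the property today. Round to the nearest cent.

£650000.00

Growing perpetuity: P = D₁ / (r − g) = £35,100.0000 / (0.115 − 0.061) = £650,000.00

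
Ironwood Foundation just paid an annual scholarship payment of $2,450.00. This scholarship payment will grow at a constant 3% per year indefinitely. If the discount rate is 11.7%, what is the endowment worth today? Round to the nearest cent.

$29005.75

D₁ = D₀ × (1 + g) = $2,450.00 × 1.03 = $2,523.5000
Growing perpetuity: P = D₁ / (r − g) = $2,523.5000 / (0.117 − 0.03) = $29,005.75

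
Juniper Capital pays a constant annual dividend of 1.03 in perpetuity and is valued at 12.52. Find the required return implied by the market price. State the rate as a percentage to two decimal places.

P = C/r ⇒ r = C/P = 1.03/12.52 = 0.082268

8.23%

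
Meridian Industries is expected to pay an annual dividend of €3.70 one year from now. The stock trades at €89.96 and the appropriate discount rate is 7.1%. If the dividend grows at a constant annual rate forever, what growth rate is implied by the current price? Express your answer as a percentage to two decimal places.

2.99%

P = D₁/(r−g) ⇒ g = r − D₁/P = 0.071 − €3.70/€89.96 = 0.029871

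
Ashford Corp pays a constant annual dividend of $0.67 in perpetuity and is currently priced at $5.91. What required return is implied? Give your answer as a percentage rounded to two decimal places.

11.34%

P = C/r ⇒ r = C/P = $0.67/$5.91 = 0.113367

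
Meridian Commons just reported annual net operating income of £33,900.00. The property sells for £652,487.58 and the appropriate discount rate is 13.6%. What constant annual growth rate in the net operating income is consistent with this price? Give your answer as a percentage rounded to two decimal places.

P = D₀(1+g)/(r−g) ⇒ P(r−g) = D₀(1+g) ⇒ g(P+D₀) = P·r − D₀
g = (P·r − D₀)/(P + D₀) = (£652,487.58×0.136 − £33,900.00) / (£652,487.58 + £33,900.00) = 0.079894

7.99%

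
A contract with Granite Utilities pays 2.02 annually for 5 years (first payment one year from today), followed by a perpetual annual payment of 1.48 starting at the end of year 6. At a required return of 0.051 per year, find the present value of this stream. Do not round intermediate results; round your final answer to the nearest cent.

PV of 5-year annuity: 2.02 × [1 − (1+0.051)^−5] / 0.051 = 8.72142
Perpetuity value at year 5: 1.48 / 0.051 = 29.01961
PV of perpetuity: 29.01961 / (1+0.051)^5 = 22.62966
Total PV = 8.72142 + 22.62966 = 31.35108

31.35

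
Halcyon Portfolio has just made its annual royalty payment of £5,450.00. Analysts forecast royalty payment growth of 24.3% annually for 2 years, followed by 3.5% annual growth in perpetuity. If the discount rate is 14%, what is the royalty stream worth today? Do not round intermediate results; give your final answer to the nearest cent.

D_1 = 6774.35000
D_2 = 8420.51705
Terminal value at year 2: TV = D_2×(1+g_2)/(r−g_2) = 8715.23515/0.105 = 83002.23949
P_0 = D_1/(1+r)^1 + D_2/(1+r)^2 + TV/(1+r)^2
    = 5942.41228 + 6479.31444 + 63867.52808 = 76289.25480

£76289.25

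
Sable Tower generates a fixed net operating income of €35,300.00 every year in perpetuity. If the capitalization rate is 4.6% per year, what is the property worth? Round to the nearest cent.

Level perpetuity: PV = C / r = €35,300.00 / 0.046 = €767,391.30

€767391.30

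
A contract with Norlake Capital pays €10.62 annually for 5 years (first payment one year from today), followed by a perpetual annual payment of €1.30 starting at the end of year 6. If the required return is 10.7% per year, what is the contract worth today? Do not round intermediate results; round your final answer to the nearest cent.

€46.86

PV of 5-year annuity: €10.62 × [1 − (1+0.107)^−5] / 0.107 = 39.54845
Perpetuity value at year 5: €1.30 / 0.107 = 12.14953
PV of perpetuity: 12.14953 / (1+0.107)^5 = 7.30839
Total PV = 39.54845 + 7.30839 = 46.85683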